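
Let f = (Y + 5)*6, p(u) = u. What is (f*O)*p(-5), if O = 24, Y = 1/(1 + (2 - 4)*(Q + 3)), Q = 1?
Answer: -24480/7 ≈ -3497.1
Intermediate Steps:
Y = -⅐ (Y = 1/(1 + (2 - 4)*(1 + 3)) = 1/(1 - 2*4) = 1/(1 - 8) = 1/(-7) = -⅐ ≈ -0.14286)
f = 204/7 (f = (-⅐ + 5)*6 = (34/7)*6 = 204/7 ≈ 29.143)
(f*O)*p(-5) = ((204/7)*24)*(-5) = (4896/7)*(-5) = -24480/7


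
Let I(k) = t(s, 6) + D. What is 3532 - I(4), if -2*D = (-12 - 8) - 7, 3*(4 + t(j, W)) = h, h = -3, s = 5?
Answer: 7047/2 ≈ 3523.5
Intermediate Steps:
t(j, W) = -5 (t(j, W) = -4 + (⅓)*(-3) = -4 - 1 = -5)
D = 27/2 (D = -((-12 - 8) - 7)/2 = -(-20 - 7)/2 = -½*(-27) = 27/2 ≈ 13.500)
I(k) = 17/2 (I(k) = -5 + 27/2 = 17/2)
3532 - I(4) = 3532 - 1*17/2 = 3532 - 17/2 = 7047/2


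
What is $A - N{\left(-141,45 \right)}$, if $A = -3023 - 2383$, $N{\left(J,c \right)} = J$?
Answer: $-5265$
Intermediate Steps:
$A = -5406$
$A - N{\left(-141,45 \right)} = -5406 - -141 = -5406 + 141 = -5265$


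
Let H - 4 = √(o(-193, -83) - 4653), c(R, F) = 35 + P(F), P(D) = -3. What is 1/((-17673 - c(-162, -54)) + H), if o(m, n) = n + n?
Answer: -17701/313330220 - I*√4819/313330220 ≈ -5.6493e-5 - 2.2155e-7*I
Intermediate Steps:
o(m, n) = 2*n
c(R, F) = 32 (c(R, F) = 35 - 3 = 32)
H = 4 + I*√4819 (H = 4 + √(2*(-83) - 4653) = 4 + √(-166 - 4653) = 4 + √(-4819) = 4 + I*√4819 ≈ 4.0 + 69.419*I)
1/((-17673 - c(-162, -54)) + H) = 1/((-17673 - 1*32) + (4 + I*√4819)) = 1/((-17673 - 32) + (4 + I*√4819)) = 1/(-17705 + (4 + I*√4819)) = 1/(-17701 + I*√4819)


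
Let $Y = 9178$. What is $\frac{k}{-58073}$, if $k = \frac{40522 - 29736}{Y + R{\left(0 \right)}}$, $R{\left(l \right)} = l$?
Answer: $- \frac{5393}{266496997} \approx -2.0237 \cdot 10^{-5}$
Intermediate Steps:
$k = \frac{5393}{4589}$ ($k = \frac{40522 - 29736}{9178 + 0} = \frac{10786}{9178} = 10786 \cdot \frac{1}{9178} = \frac{5393}{4589} \approx 1.1752$)
$\frac{k}{-58073} = \frac{5393}{4589 \left(-58073\right)} = \frac{5393}{4589} \left(- \frac{1}{58073}\right) = - \frac{5393}{266496997}$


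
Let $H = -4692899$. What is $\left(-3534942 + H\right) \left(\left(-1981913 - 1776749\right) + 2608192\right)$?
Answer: $9465884235270$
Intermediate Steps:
$\left(-3534942 + H\right) \left(\left(-1981913 - 1776749\right) + 2608192\right) = \left(-3534942 - 4692899\right) \left(\left(-1981913 - 1776749\right) + 2608192\right) = - 8227841 \left(-3758662 + 2608192\right) = \left(-8227841\right) \left(-1150470\right) = 9465884235270$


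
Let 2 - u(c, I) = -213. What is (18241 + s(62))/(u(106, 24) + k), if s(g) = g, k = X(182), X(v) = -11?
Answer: 6101/68 ≈ 89.721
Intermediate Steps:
u(c, I) = 215 (u(c, I) = 2 - 1*(-213) = 2 + 213 = 215)
k = -11
(18241 + s(62))/(u(106, 24) + k) = (18241 + 62)/(215 - 11) = 18303/204 = 18303*(1/204) = 6101/68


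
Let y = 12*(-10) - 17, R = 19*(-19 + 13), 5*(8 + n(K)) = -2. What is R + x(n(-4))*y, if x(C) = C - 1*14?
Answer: 14774/5 ≈ 2954.8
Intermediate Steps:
n(K) = -42/5 (n(K) = -8 + (⅕)*(-2) = -8 - ⅖ = -42/5)
R = -114 (R = 19*(-6) = -114)
x(C) = -14 + C (x(C) = C - 14 = -14 + C)
y = -137 (y = -120 - 17 = -137)
R + x(n(-4))*y = -114 + (-14 - 42/5)*(-137) = -114 - 112/5*(-137) = -114 + 15344/5 = 14774/5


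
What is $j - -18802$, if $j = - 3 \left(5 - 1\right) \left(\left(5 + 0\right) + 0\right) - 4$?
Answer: $18738$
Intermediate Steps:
$j = -64$ ($j = - 3 \cdot 4 \left(5 + 0\right) - 4 = - 3 \cdot 4 \cdot 5 - 4 = \left(-3\right) 20 - 4 = -60 - 4 = -64$)
$j - -18802 = -64 - -18802 = -64 + 18802 = 18738$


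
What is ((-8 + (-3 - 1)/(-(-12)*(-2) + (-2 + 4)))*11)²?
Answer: 7396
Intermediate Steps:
((-8 + (-3 - 1)/(-(-12)*(-2) + (-2 + 4)))*11)² = ((-8 - 4/(-4*6 + 2))*11)² = ((-8 - 4/(-24 + 2))*11)² = ((-8 - 4/(-22))*11)² = ((-8 - 4*(-1/22))*11)² = ((-8 + 2/11)*11)² = (-86/11*11)² = (-86)² = 7396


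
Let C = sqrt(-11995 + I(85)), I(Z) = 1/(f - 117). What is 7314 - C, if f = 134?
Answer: 7314 - I*sqrt(3466538)/17 ≈ 7314.0 - 109.52*I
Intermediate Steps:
I(Z) = 1/17 (I(Z) = 1/(134 - 117) = 1/17)
C = I*sqrt(3466538)/17 (C = sqrt(-11995 + 1/17) = sqrt(-203914/17) = I*sqrt(3466538)/17 ≈ 109.52*I)
7314 - C = 7314 - I*sqrt(3466538)/17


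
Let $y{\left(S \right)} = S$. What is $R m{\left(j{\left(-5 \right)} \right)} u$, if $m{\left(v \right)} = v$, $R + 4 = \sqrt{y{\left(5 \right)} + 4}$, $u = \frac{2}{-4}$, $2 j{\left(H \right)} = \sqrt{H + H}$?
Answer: $\frac{i \sqrt{10}}{4} \approx 0.79057 i$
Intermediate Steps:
$j{\left(H \right)} = \frac{\sqrt{2} \sqrt{H}}{2}$ ($j{\left(H \right)} = \frac{\sqrt{H + H}}{2} = \frac{\sqrt{2 H}}{2} = \frac{\sqrt{2} \sqrt{H}}{2}$)
$u = - \frac{1}{2}$ ($u = 2 \left(- \frac{1}{4}\right) = - \frac{1}{2} \approx -0.5$)
$R = -1$ ($R = -4 + \sqrt{5 + 4} = -4 + \sqrt{9} = -4 + 3 = -1$)
$R m{\left(j{\left(-5 \right)} \right)} u = - \frac{\sqrt{2} \sqrt{-5}}{2} \left(- \frac{1}{2}\right) = - \frac{\sqrt{2} i \sqrt{5}}{2} \left(- \frac{1}{2}\right) = - \frac{i \sqrt{10}}{2} \left(- \frac{1}{2}\right) = \frac{i \sqrt{10}}{4}$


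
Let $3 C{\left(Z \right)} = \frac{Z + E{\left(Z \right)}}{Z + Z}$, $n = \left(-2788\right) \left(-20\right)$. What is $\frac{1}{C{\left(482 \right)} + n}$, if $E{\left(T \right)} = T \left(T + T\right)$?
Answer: $\frac{6}{335525} \approx 1.7882 \cdot 10^{-5}$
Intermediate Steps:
$E{\left(T \right)} = 2 T^{2}$ ($E{\left(T \right)} = T 2 T = 2 T^{2}$)
$n = 55760$
$C{\left(Z \right)} = \frac{Z + 2 Z^{2}}{6 Z}$ ($C{\left(Z \right)} = \frac{\left(Z + 2 Z^{2}\right) \frac{1}{Z + Z}}{3} = \frac{\left(Z + 2 Z^{2}\right) \frac{1}{2 Z}}{3} = \frac{\frac{1}{2} \frac{1}{Z} \left(Z + 2 Z^{2}\right)}{3} = \frac{Z + 2 Z^{2}}{6 Z}$)
$\frac{1}{C{\left(482 \right)} + n} = \frac{1}{\left(\frac{1}{6} + \frac{1}{3} \cdot 482\right) + 55760} = \frac{1}{\left(\frac{1}{6} + \frac{482}{3}\right) + 55760} = \frac{1}{\frac{965}{6} + 55760} = \frac{1}{\frac{335525}{6}} = \frac{6}{335525}$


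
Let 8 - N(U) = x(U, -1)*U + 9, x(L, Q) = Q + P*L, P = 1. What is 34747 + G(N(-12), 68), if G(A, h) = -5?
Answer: 34742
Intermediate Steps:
x(L, Q) = L + Q (x(L, Q) = Q + 1*L = Q + L = L + Q)
N(U) = -1 - U*(-1 + U) (N(U) = 8 - ((U - 1)*U + 9) = 8 - ((-1 + U)*U + 9) = 8 - (U*(-1 + U) + 9) = 8 - (9 + U*(-1 + U)) = 8 + (-9 - U*(-1 + U)) = -1 - U*(-1 + U))
34747 + G(N(-12), 68) = 34747 - 5 = 34742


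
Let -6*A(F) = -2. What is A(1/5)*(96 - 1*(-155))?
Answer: 251/3 ≈ 83.667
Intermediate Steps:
A(F) = 1/3 (A(F) = -1/6*(-2) = 1/3)
A(1/5)*(96 - 1*(-155)) = (96 - 1*(-155))/3 = (96 + 155)/3 = (1/3)*251 = 251/3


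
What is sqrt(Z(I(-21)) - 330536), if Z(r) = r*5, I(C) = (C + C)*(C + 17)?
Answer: 4*I*sqrt(20606) ≈ 574.19*I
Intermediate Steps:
I(C) = 2*C*(17 + C) (I(C) = (2*C)*(17 + C) = 2*C*(17 + C))
Z(r) = 5*r
sqrt(Z(I(-21)) - 330536) = sqrt(5*(2*(-21)*(17 - 21)) - 330536) = sqrt(5*(2*(-21)*(-4)) - 330536) = sqrt(5*168 - 330536) = sqrt(840 - 330536) = sqrt(-329696) = 4*I*sqrt(20606)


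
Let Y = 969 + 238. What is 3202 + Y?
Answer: 4409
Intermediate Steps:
Y = 1207
3202 + Y = 3202 + 1207 = 4409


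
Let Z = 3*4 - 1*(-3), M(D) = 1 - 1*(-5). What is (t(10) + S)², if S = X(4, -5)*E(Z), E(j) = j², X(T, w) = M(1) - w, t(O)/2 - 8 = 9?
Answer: 6295081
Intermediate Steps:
t(O) = 34 (t(O) = 16 + 2*9 = 16 + 18 = 34)
M(D) = 6 (M(D) = 1 + 5 = 6)
X(T, w) = 6 - w
Z = 15 (Z = 12 + 3 = 15)
S = 2475 (S = (6 - 1*(-5))*15² = (6 + 5)*225 = 11*225 = 2475)
(t(10) + S)² = (34 + 2475)² = 2509² = 6295081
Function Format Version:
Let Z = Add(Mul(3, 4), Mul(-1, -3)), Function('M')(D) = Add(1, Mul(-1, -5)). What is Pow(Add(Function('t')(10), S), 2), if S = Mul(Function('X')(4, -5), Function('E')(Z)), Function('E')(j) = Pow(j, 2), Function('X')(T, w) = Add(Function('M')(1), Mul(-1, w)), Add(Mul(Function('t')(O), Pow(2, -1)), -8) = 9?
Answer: 6295081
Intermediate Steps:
Function('t')(O) = 34 (Function('t')(O) = Add(16, Mul(2, 9)) = Add(16, 18) = 34)
Function('M')(D) = 6 (Function('M')(D) = Add(1, 5) = 6)
Function('X')(T, w) = Add(6, Mul(-1, w))
Z = 15 (Z = Add(12, 3) = 15)
S = 2475 (S = Mul(Add(6, Mul(-1, -5)), Pow(15, 2)) = Mul(Add(6, 5), 225) = Mul(11, 225) = 2475)
Pow(Add(Function('t')(10), S), 2) = Pow(Add(34, 2475), 2) = Pow(2509, 2) = 6295081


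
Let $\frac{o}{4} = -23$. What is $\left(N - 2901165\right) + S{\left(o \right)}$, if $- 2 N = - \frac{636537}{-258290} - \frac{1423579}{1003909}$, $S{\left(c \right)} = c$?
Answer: $- \frac{1504590153201206763}{518599311220} \approx -2.9013 \cdot 10^{6}$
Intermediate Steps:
$o = -92$ ($o = 4 \left(-23\right) = -92$)
$N = - \frac{271329003223}{518599311220}$ ($N = - \frac{- \frac{636537}{-258290} - \frac{1423579}{1003909}}{2} = - \frac{\left(-636537\right) \left(- \frac{1}{258290}\right) - \frac{1423579}{1003909}}{2} = - \frac{\frac{636537}{258290} - \frac{1423579}{1003909}}{2} = \left(- \frac{1}{2}\right) \frac{271329003223}{259299655610} = - \frac{271329003223}{518599311220} \approx -0.5232$)
$\left(N - 2901165\right) + S{\left(o \right)} = \left(- \frac{271329003223}{518599311220} - 2901165\right) - 92 = - \frac{1504542442064574523}{518599311220} - 92 = - \frac{1504590153201206763}{518599311220}$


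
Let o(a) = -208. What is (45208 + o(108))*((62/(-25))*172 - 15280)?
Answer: -706795200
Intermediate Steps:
(45208 + o(108))*((62/(-25))*172 - 15280) = (45208 - 208)*((62/(-25))*172 - 15280) = 45000*((62*(-1/25))*172 - 15280) = 45000*(-62/25*172 - 15280) = 45000*(-10664/25 - 15280) = 45000*(-392664/25) = -706795200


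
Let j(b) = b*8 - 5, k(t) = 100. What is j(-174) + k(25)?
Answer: -1297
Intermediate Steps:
j(b) = -5 + 8*b (j(b) = 8*b - 5 = -5 + 8*b)
j(-174) + k(25) = (-5 + 8*(-174)) + 100 = (-5 - 1392) + 100 = -1397 + 100 = -1297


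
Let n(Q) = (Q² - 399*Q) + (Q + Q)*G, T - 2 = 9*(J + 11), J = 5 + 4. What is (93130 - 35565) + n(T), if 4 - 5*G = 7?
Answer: 89263/5 ≈ 17853.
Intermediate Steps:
G = -⅗ (G = ⅘ - ⅕*7 = ⅘ - 7/5 = -⅗ ≈ -0.60000)
J = 9
T = 182 (T = 2 + 9*(9 + 11) = 2 + 9*20 = 2 + 180 = 182)
n(Q) = Q² - 2001*Q/5 (n(Q) = (Q² - 399*Q) + (Q + Q)*(-⅗) = (Q² - 399*Q) + (2*Q)*(-⅗) = (Q² - 399*Q) - 6*Q/5 = Q² - 2001*Q/5)
(93130 - 35565) + n(T) = (93130 - 35565) + (⅕)*182*(-2001 + 5*182) = 57565 + (⅕)*182*(-2001 + 910) = 57565 + (⅕)*182*(-1091) = 57565 - 198562/5 = 89263/5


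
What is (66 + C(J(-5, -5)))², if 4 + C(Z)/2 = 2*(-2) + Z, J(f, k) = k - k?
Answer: 2500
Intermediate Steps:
J(f, k) = 0
C(Z) = -16 + 2*Z (C(Z) = -8 + 2*(2*(-2) + Z) = -8 + 2*(-4 + Z) = -8 + (-8 + 2*Z) = -16 + 2*Z)
(66 + C(J(-5, -5)))² = (66 + (-16 + 2*0))² = (66 + (-16 + 0))² = (66 - 16)² = 50² = 2500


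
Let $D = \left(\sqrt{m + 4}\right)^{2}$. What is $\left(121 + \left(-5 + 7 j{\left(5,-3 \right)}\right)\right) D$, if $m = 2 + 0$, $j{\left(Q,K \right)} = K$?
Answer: $570$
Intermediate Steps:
$m = 2$
$D = 6$ ($D = \left(\sqrt{2 + 4}\right)^{2} = \left(\sqrt{6}\right)^{2} = 6$)
$\left(121 + \left(-5 + 7 j{\left(5,-3 \right)}\right)\right) D = \left(121 + \left(-5 + 7 \left(-3\right)\right)\right) 6 = \left(121 - 26\right) 6 = 95 \cdot 6 = 570$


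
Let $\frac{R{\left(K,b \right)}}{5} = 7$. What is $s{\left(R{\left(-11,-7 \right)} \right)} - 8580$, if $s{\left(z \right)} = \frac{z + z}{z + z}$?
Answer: $-8579$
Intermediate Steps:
$R{\left(K,b \right)} = 35$ ($R{\left(K,b \right)} = 5 \cdot 7 = 35$)
$s{\left(z \right)} = 1$ ($s{\left(z \right)} = \frac{2 z}{2 z} = 2 z \frac{1}{2 z} = 1$)
$s{\left(R{\left(-11,-7 \right)} \right)} - 8580 = 1 - 8580 = -8579$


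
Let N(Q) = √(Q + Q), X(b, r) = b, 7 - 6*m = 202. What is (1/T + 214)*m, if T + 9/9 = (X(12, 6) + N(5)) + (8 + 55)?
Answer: -38018435/5466 + 65*√10/10932 ≈ -6955.4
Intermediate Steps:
m = -65/2 (m = 7/6 - ⅙*202 = 7/6 - 101/3 = -65/2 ≈ -32.500)
N(Q) = √2*√Q (N(Q) = √(2*Q) = √2*√Q)
T = 74 + √10 (T = -1 + ((12 + √2*√5) + (8 + 55)) = -1 + ((12 + √10) + 63) = -1 + (75 + √10) = 74 + √10 ≈ 77.162)
(1/T + 214)*m = (1/(74 + √10) + 214)*(-65/2) = (214 + 1/(74 + √10))*(-65/2) = -6955 - 65/(2*(74 + √10))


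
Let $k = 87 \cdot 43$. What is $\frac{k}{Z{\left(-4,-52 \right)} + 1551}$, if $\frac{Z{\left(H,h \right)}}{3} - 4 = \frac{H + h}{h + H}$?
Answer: $\frac{43}{18} \approx 2.3889$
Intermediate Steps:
$k = 3741$
$Z{\left(H,h \right)} = 15$ ($Z{\left(H,h \right)} = 12 + 3 \frac{H + h}{h + H} = 12 + 3 \frac{H + h}{H + h} = 12 + 3 \cdot 1 = 12 + 3 = 15$)
$\frac{k}{Z{\left(-4,-52 \right)} + 1551} = \frac{3741}{15 + 1551} = \frac{3741}{1566} = 3741 \cdot \frac{1}{1566} = \frac{43}{18}$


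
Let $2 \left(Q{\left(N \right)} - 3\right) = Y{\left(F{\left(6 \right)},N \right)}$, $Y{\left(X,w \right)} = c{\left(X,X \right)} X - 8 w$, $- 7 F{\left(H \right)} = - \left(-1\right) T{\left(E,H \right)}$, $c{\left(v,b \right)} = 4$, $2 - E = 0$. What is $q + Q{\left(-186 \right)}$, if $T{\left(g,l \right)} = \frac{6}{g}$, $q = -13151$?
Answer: $- \frac{86834}{7} \approx -12405.0$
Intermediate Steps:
$E = 2$ ($E = 2 - 0 = 2 + 0 = 2$)
$F{\left(H \right)} = - \frac{3}{7}$ ($F{\left(H \right)} = - \frac{\left(-1\right) \left(- \frac{6}{2}\right)}{7} = - \frac{\left(-1\right) \left(\left(-1\right) 3\right)}{7} = - \frac{\left(-1\right) \left(-3\right)}{7} = \left(- \frac{1}{7}\right) 3 = - \frac{3}{7}$)
$Y{\left(X,w \right)} = - 8 w + 4 X$ ($Y{\left(X,w \right)} = 4 X - 8 w = - 8 w + 4 X$)
$Q{\left(N \right)} = \frac{15}{7} - 4 N$ ($Q{\left(N \right)} = 3 + \frac{- 8 N + 4 \left(- \frac{3}{7}\right)}{2} = 3 + \frac{- 8 N - \frac{12}{7}}{2} = 3 + \frac{- \frac{12}{7} - 8 N}{2} = 3 - \left(\frac{6}{7} + 4 N\right) = \frac{15}{7} - 4 N$)
$q + Q{\left(-186 \right)} = -13151 + \left(\frac{15}{7} - -744\right) = -13151 + \left(\frac{15}{7} + 744\right) = -13151 + \frac{5223}{7} = - \frac{86834}{7}$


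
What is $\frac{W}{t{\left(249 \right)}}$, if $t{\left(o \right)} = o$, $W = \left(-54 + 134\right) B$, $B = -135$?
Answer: $- \frac{3600}{83} \approx -43.373$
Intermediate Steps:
$W = -10800$ ($W = \left(-54 + 134\right) \left(-135\right) = 80 \left(-135\right) = -10800$)
$\frac{W}{t{\left(249 \right)}} = - \frac{10800}{249} = \left(-10800\right) \frac{1}{249} = - \frac{3600}{83}$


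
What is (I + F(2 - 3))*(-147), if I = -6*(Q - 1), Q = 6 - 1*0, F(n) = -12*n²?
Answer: 6174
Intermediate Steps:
Q = 6 (Q = 6 + 0 = 6)
I = -30 (I = -6*(6 - 1) = -6*5 = -30)
(I + F(2 - 3))*(-147) = (-30 - 12*(2 - 3)²)*(-147) = (-30 - 12*(-1)²)*(-147) = (-30 - 12*1)*(-147) = (-30 - 12)*(-147) = -42*(-147) = 6174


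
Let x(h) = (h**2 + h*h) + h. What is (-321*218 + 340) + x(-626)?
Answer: 713488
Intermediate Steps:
x(h) = h + 2*h**2 (x(h) = (h**2 + h**2) + h = 2*h**2 + h = h + 2*h**2)
(-321*218 + 340) + x(-626) = (-321*218 + 340) - 626*(1 + 2*(-626)) = (-69978 + 340) - 626*(1 - 1252) = -69638 - 626*(-1251) = -69638 + 783126 = 713488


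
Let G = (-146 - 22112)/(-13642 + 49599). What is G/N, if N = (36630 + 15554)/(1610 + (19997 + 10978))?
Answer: -362638465/938190044 ≈ -0.38653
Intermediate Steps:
N = 52184/32585 (N = 52184/(1610 + 30975) = 52184/32585 ≈ 1.6015)
G = -22258/35957 ≈ -0.61902
G/N = -22258/(35957*52184/32585) = -22258/35957*32585/52184 = -362638465/938190044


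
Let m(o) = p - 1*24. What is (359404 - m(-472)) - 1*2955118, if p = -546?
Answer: -2595144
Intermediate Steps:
m(o) = -570 (m(o) = -546 - 1*24 = -546 - 24 = -570)
(359404 - m(-472)) - 1*2955118 = (359404 - 1*(-570)) - 1*2955118 = (359404 + 570) - 2955118 = 359974 - 2955118 = -2595144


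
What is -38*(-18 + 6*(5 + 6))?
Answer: -1824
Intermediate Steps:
-38*(-18 + 6*(5 + 6)) = -38*(-18 + 6*11) = -38*(-18 + 66) = -38*48 = -1824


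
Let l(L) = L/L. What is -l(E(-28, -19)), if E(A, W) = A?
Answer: -1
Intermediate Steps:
l(L) = 1
-l(E(-28, -19)) = -1*1 = -1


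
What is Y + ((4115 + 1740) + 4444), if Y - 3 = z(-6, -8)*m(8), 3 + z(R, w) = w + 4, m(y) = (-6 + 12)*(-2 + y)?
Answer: 10050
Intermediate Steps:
m(y) = -12 + 6*y (m(y) = 6*(-2 + y) = -12 + 6*y)
z(R, w) = 1 + w (z(R, w) = -3 + (w + 4) = -3 + (4 + w) = 1 + w)
Y = -249 (Y = 3 + (1 - 8)*(-12 + 6*8) = 3 - 7*(-12 + 48) = 3 - 7*36 = 3 - 252 = -249)
Y + ((4115 + 1740) + 4444) = -249 + ((4115 + 1740) + 4444) = -249 + (5855 + 4444) = -249 + 10299 = 10050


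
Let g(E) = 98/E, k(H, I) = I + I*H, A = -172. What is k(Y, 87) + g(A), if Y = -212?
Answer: -1578751/86 ≈ -18358.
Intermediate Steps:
k(H, I) = I + H*I
k(Y, 87) + g(A) = 87*(1 - 212) + 98/(-172) = 87*(-211) + 98*(-1/172) = -18357 - 49/86 = -1578751/86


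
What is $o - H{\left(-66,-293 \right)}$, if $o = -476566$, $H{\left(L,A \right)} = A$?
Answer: $-476273$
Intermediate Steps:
$o - H{\left(-66,-293 \right)} = -476566 - -293 = -476566 + 293 = -476273$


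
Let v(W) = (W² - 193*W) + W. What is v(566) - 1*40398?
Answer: 171286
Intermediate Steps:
v(W) = W² - 192*W
v(566) - 1*40398 = 566*(-192 + 566) - 1*40398 = 566*374 - 40398 = 211684 - 40398 = 171286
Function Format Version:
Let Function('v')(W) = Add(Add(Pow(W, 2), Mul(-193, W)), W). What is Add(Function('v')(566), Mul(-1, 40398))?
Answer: 171286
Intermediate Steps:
Function('v')(W) = Add(Pow(W, 2), Mul(-192, W))
Add(Function('v')(566), Mul(-1, 40398)) = Add(Mul(566, Add(-192, 566)), Mul(-1, 40398)) = Add(Mul(566, 374), -40398) = Add(211684, -40398) = 171286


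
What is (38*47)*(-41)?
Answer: -73226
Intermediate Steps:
(38*47)*(-41) = 1786*(-41) = -73226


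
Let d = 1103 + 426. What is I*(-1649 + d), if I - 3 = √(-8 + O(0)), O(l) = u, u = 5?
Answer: -360 - 120*I*√3 ≈ -360.0 - 207.85*I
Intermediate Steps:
d = 1529
O(l) = 5
I = 3 + I*√3 (I = 3 + √(-8 + 5) = 3 + √(-3) = 3 + I*√3 ≈ 3.0 + 1.732*I)
I*(-1649 + d) = (3 + I*√3)*(-1649 + 1529) = (3 + I*√3)*(-120) = -360 - 120*I*√3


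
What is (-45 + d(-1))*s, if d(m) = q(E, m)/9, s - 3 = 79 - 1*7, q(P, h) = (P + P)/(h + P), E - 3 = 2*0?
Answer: -3350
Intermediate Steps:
E = 3 (E = 3 + 2*0 = 3 + 0 = 3)
q(P, h) = 2*P/(P + h) (q(P, h) = (2*P)/(P + h) = 2*P/(P + h))
s = 75 (s = 3 + (79 - 1*7) = 3 + (79 - 7) = 3 + 72 = 75)
d(m) = 2/(3*(3 + m)) (d(m) = (2*3/(3 + m))/9 = (6/(3 + m))*(1/9) = 2/(3*(3 + m)))
(-45 + d(-1))*s = (-45 + 2/(3*(3 - 1)))*75 = (-45 + (2/3)/2)*75 = (-45 + (2/3)*(1/2))*75 = (-45 + 1/3)*75 = -134/3*75 = -3350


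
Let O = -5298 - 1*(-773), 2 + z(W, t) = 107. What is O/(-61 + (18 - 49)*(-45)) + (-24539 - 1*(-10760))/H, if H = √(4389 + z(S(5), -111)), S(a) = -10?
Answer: -4525/1334 - 4593*√4494/1498 ≈ -208.93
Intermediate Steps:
z(W, t) = 105 (z(W, t) = -2 + 107 = 105)
H = √4494 (H = √(4389 + 105) = √4494 ≈ 67.037)
O = -4525 (O = -5298 + 773 = -4525)
O/(-61 + (18 - 49)*(-45)) + (-24539 - 1*(-10760))/H = -4525/(-61 + (18 - 49)*(-45)) + (-24539 - 1*(-10760))/(√4494) = -4525/(-61 - 31*(-45)) + (-24539 + 10760)*(√4494/4494) = -4525/(-61 + 1395) - 4593*√4494/1498 = -4525/1334 - 4593*√4494/1498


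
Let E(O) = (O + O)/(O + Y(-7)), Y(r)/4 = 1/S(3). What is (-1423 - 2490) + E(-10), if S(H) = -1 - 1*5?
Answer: -31289/8 ≈ -3911.1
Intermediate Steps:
S(H) = -6 (S(H) = -1 - 5 = -6)
Y(r) = -⅔ (Y(r) = 4/(-6) = 4*(-⅙) = -⅔)
E(O) = 2*O/(-⅔ + O) (E(O) = (O + O)/(O - ⅔) = (2*O)/(-⅔ + O) = 2*O/(-⅔ + O))
(-1423 - 2490) + E(-10) = (-1423 - 2490) + 6*(-10)/(-2 + 3*(-10)) = -3913 + 6*(-10)/(-2 - 30) = -3913 + 6*(-10)/(-32) = -3913 + 6*(-10)*(-1/32) = -3913 + 15/8 = -31289/8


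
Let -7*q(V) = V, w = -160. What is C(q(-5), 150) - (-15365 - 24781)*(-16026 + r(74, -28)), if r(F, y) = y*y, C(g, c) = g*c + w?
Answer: -4283337694/7 ≈ -6.1191e+8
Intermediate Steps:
q(V) = -V/7
C(g, c) = -160 + c*g (C(g, c) = g*c - 160 = c*g - 160 = -160 + c*g)
r(F, y) = y²
C(q(-5), 150) - (-15365 - 24781)*(-16026 + r(74, -28)) = (-160 + 150*(-⅐*(-5))) - (-15365 - 24781)*(-16026 + (-28)²) = (-160 + 150*(5/7)) - (-40146)*(-16026 + 784) = (-160 + 750/7) - (-40146)*(-15242) = -370/7 - 1*611905332 = -370/7 - 611905332 = -4283337694/7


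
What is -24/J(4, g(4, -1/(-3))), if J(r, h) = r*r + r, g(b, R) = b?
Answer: -6/5 ≈ -1.2000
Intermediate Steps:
J(r, h) = r + r**2 (J(r, h) = r**2 + r = r + r**2)
-24/J(4, g(4, -1/(-3))) = -24*1/(4*(1 + 4)) = -24/(4*5) = -24/20 = -24*1/20 = -6/5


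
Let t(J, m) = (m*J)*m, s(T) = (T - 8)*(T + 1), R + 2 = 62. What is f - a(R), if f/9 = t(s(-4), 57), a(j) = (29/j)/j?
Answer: 3789633571/3600 ≈ 1.0527e+6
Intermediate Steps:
R = 60 (R = -2 + 62 = 60)
a(j) = 29/j**2
s(T) = (1 + T)*(-8 + T) (s(T) = (-8 + T)*(1 + T) = (1 + T)*(-8 + T))
t(J, m) = J*m**2 (t(J, m) = (J*m)*m = J*m**2)
f = 1052676 (f = 9*((-8 + (-4)**2 - 7*(-4))*57**2) = 9*((-8 + 16 + 28)*3249) = 9*(36*3249) = 9*116964 = 1052676)
f - a(R) = 1052676 - 29/60**2 = 1052676 - 29/3600 = 3789633571/3600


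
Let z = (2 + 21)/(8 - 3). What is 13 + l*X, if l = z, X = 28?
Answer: 709/5 ≈ 141.80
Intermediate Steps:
z = 23/5 ≈ 4.6000
l = 23/5 ≈ 4.6000
13 + l*X = 13 + (23/5)*28 = 13 + 644/5 = 709/5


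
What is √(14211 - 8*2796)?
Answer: I*√8157 ≈ 90.316*I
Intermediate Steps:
√(14211 - 8*2796) = √(14211 - 22368) = √(-8157) = I*√8157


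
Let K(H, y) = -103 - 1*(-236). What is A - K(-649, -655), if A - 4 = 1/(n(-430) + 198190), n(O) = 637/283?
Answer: -7235404220/56088407 ≈ -129.00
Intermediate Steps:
K(H, y) = 133 (K(H, y) = -103 + 236 = 133)
n(O) = 637/283 (n(O) = 637*(1/283) = 637/283)
A = 224353911/56088407 (A = 4 + 1/(637/283 + 198190) = 4 + 1/(56088407/283) = 4 + 283/56088407 = 224353911/56088407 ≈ 4.0000)
A - K(-649, -655) = 224353911/56088407 - 1*133 = 224353911/56088407 - 133 = -7235404220/56088407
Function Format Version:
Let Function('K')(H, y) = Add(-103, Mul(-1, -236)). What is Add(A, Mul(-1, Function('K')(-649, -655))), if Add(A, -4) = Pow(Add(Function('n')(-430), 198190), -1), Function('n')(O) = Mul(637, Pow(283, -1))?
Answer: Rational(-7235404220, 56088407) ≈ -129.00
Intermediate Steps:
Function('K')(H, y) = 133 (Function('K')(H, y) = Add(-103, 236) = 133)
Function('n')(O) = Rational(637, 283) (Function('n')(O) = Mul(637, Rational(1, 283)) = Rational(637, 283))
A = Rational(224353911, 56088407) (A = Add(4, Pow(Add(Rational(637, 283), 198190), -1)) = Add(4, Pow(Rational(56088407, 283), -1)) = Add(4, Rational(283, 56088407)) = Rational(224353911, 56088407) ≈ 4.0000)
Add(A, Mul(-1, Function('K')(-649, -655))) = Add(Rational(224353911, 56088407), Mul(-1, 133)) = Add(Rational(224353911, 56088407), -133) = Rational(-7235404220, 56088407)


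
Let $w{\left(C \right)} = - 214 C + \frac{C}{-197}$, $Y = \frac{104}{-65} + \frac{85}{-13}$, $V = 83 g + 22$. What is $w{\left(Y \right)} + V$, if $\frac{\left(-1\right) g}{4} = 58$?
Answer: $- \frac{17229943}{985} \approx -17492.0$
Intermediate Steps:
$g = -232$ ($g = \left(-4\right) 58 = -232$)
$V = -19234$ ($V = 83 \left(-232\right) + 22 = -19256 + 22 = -19234$)
$Y = - \frac{529}{65}$ ($Y = 104 \left(- \frac{1}{65}\right) + 85 \left(- \frac{1}{13}\right) = - \frac{8}{5} - \frac{85}{13} = - \frac{529}{65} \approx -8.1385$)
$w{\left(C \right)} = - \frac{42159 C}{197}$ ($w{\left(C \right)} = - 214 C + C \left(- \frac{1}{197}\right) = - 214 C - \frac{C}{197} = - \frac{42159 C}{197}$)
$w{\left(Y \right)} + V = \left(- \frac{42159}{197}\right) \left(- \frac{529}{65}\right) - 19234 = \frac{1715547}{985} - 19234 = - \frac{17229943}{985}$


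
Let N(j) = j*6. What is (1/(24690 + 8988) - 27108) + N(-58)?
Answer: -924663167/33678 ≈ -27456.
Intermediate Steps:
N(j) = 6*j
(1/(24690 + 8988) - 27108) + N(-58) = (1/(24690 + 8988) - 27108) + 6*(-58) = (1/33678 - 27108) - 348 = -912943223/33678 - 348 = -924663167/33678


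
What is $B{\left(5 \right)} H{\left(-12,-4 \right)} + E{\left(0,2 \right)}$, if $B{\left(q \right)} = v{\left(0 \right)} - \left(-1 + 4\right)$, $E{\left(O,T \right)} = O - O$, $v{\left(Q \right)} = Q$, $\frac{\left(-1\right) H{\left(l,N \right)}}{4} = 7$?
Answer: $84$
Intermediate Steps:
$H{\left(l,N \right)} = -28$ ($H{\left(l,N \right)} = \left(-4\right) 7 = -28$)
$E{\left(O,T \right)} = 0$
$B{\left(q \right)} = -3$ ($B{\left(q \right)} = 0 - \left(-1 + 4\right) = 0 - 3 = -3$)
$B{\left(5 \right)} H{\left(-12,-4 \right)} + E{\left(0,2 \right)} = \left(-3\right) \left(-28\right) + 0 = 84 + 0 = 84$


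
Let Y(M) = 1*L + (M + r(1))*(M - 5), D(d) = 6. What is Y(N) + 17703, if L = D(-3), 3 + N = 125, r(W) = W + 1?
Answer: 32217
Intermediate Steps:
r(W) = 1 + W
N = 122 (N = -3 + 125 = 122)
L = 6
Y(M) = 6 + (-5 + M)*(2 + M) (Y(M) = 1*6 + (M + (1 + 1))*(M - 5) = 6 + (M + 2)*(-5 + M) = 6 + (2 + M)*(-5 + M) = 6 + (-5 + M)*(2 + M))
Y(N) + 17703 = (-4 + 122² - 3*122) + 17703 = (-4 + 14884 - 366) + 17703 = 14514 + 17703 = 32217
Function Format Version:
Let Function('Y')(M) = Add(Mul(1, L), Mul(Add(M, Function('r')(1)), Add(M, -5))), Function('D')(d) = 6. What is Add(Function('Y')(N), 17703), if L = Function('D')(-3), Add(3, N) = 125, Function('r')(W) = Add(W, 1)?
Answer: 32217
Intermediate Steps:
Function('r')(W) = Add(1, W)
N = 122 (N = Add(-3, 125) = 122)
L = 6
Function('Y')(M) = Add(6, Mul(Add(-5, M), Add(2, M))) (Function('Y')(M) = Add(Mul(1, 6), Mul(Add(M, Add(1, 1)), Add(M, -5))) = Add(6, Mul(Add(M, 2), Add(-5, M))) = Add(6, Mul(Add(2, M), Add(-5, M))) = Add(6, Mul(Add(-5, M), Add(2, M))))
Add(Function('Y')(N), 17703) = Add(Add(-4, Pow(122, 2), Mul(-3, 122)), 17703) = Add(Add(-4, 14884, -366), 17703) = Add(14514, 17703) = 32217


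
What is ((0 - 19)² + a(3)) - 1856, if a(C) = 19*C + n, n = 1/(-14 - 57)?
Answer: -102099/71 ≈ -1438.0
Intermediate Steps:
n = -1/71 (n = 1/(-71) = -1/71 ≈ -0.014085)
a(C) = -1/71 + 19*C (a(C) = 19*C - 1/71 = -1/71 + 19*C)
((0 - 19)² + a(3)) - 1856 = ((0 - 19)² + (-1/71 + 19*3)) - 1856 = ((-19)² + (-1/71 + 57)) - 1856 = (361 + 4046/71) - 1856 = 29677/71 - 1856 = -102099/71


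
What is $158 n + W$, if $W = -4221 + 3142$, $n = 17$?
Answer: $1607$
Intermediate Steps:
$W = -1079$
$158 n + W = 158 \cdot 17 - 1079 = 2686 - 1079 = 1607$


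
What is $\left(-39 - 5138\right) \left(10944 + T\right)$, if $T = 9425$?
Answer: $-105450313$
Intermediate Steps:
$\left(-39 - 5138\right) \left(10944 + T\right) = \left(-39 - 5138\right) \left(10944 + 9425\right) = \left(-5177\right) 20369 = -105450313$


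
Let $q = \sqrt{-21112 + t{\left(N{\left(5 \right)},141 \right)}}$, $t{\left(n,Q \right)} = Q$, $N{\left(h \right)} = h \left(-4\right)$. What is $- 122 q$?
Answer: $- 122 i \sqrt{20971} \approx - 17667.0 i$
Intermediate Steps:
$N{\left(h \right)} = - 4 h$
$q = i \sqrt{20971}$ ($q = \sqrt{-21112 + 141} = \sqrt{-20971} = i \sqrt{20971} \approx 144.81 i$)
$- 122 q = - 122 i \sqrt{20971}$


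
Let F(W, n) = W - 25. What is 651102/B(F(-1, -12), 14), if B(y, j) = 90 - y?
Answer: 325551/58 ≈ 5612.9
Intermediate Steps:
F(W, n) = -25 + W
651102/B(F(-1, -12), 14) = 651102/(90 - (-25 - 1)) = 651102/(90 - 1*(-26)) = 651102/(90 + 26) = 651102/116 = 651102*(1/116) = 325551/58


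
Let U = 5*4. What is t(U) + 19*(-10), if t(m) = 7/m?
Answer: -3793/20 ≈ -189.65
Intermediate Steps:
U = 20
t(U) + 19*(-10) = 7/20 + 19*(-10) = 7*(1/20) - 190 = 7/20 - 190 = -3793/20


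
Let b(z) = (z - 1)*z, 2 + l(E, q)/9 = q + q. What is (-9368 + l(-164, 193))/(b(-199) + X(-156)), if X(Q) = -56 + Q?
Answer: -1478/9897 ≈ -0.14934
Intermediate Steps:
l(E, q) = -18 + 18*q (l(E, q) = -18 + 9*(q + q) = -18 + 9*(2*q) = -18 + 18*q)
b(z) = z*(-1 + z) (b(z) = (-1 + z)*z = z*(-1 + z))
(-9368 + l(-164, 193))/(b(-199) + X(-156)) = (-9368 + (-18 + 18*193))/(-199*(-1 - 199) + (-56 - 156)) = (-9368 + (-18 + 3474))/(-199*(-200) - 212) = (-9368 + 3456)/(39800 - 212) = -5912/39588 = -5912*1/39588 = -1478/9897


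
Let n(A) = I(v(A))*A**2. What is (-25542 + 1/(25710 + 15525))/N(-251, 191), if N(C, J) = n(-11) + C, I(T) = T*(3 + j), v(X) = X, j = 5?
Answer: 1053224369/449420265 ≈ 2.3435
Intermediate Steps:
I(T) = 8*T (I(T) = T*(3 + 5) = T*8 = 8*T)
n(A) = 8*A**3 (n(A) = (8*A)*A**2 = 8*A**3)
N(C, J) = -10648 + C (N(C, J) = 8*(-11)**3 + C = 8*(-1331) + C = -10648 + C)
(-25542 + 1/(25710 + 15525))/N(-251, 191) = (-25542 + 1/(25710 + 15525))/(-10648 - 251) = (-25542 + 1/41235)/(-10899) = (-25542 + 1/41235)*(-1/10899) = -1053224369/41235*(-1/10899) = 1053224369/449420265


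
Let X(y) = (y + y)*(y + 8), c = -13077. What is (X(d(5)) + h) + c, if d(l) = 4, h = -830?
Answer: -13811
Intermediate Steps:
X(y) = 2*y*(8 + y) (X(y) = (2*y)*(8 + y) = 2*y*(8 + y))
(X(d(5)) + h) + c = (2*4*(8 + 4) - 830) - 13077 = (2*4*12 - 830) - 13077 = (96 - 830) - 13077 = -734 - 13077 = -13811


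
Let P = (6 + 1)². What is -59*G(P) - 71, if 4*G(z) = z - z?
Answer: -71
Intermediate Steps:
P = 49 (P = 7² = 49)
G(z) = 0 (G(z) = (z - z)/4 = (¼)*0 = 0)
-59*G(P) - 71 = -59*0 - 71 = 0 - 71 = -71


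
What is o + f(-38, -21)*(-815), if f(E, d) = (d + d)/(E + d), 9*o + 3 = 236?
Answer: -294323/531 ≈ -554.28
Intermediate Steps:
o = 233/9 (o = -⅓ + (⅑)*236 = -⅓ + 236/9 = 233/9 ≈ 25.889)
f(E, d) = 2*d/(E + d) (f(E, d) = (2*d)/(E + d) = 2*d/(E + d))
o + f(-38, -21)*(-815) = 233/9 + (2*(-21)/(-38 - 21))*(-815) = 233/9 + (2*(-21)/(-59))*(-815) = 233/9 + (2*(-21)*(-1/59))*(-815) = 233/9 + (42/59)*(-815) = 233/9 - 34230/59 = -294323/531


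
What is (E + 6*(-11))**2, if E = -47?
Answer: 12769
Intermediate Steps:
(E + 6*(-11))**2 = (-47 + 6*(-11))**2 = (-47 - 66)**2 = (-113)**2 = 12769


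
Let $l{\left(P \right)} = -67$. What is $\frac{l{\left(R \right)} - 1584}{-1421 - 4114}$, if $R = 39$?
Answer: $\frac{1651}{5535} \approx 0.29828$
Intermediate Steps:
$\frac{l{\left(R \right)} - 1584}{-1421 - 4114} = \frac{-67 - 1584}{-1421 - 4114} = - \frac{1651}{-5535} = \left(-1651\right) \left(- \frac{1}{5535}\right) = \frac{1651}{5535}$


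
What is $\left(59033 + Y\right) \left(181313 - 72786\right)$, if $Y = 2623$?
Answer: $6691340712$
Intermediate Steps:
$\left(59033 + Y\right) \left(181313 - 72786\right) = \left(59033 + 2623\right) \left(181313 - 72786\right) = 61656 \cdot 108527 = 6691340712$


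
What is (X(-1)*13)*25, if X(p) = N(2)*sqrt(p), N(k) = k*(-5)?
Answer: -3250*I ≈ -3250.0*I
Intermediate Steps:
N(k) = -5*k
X(p) = -10*sqrt(p) (X(p) = (-5*2)*sqrt(p) = -10*sqrt(p))
(X(-1)*13)*25 = (-10*I*13)*25 = -130*I*25 = -3250*I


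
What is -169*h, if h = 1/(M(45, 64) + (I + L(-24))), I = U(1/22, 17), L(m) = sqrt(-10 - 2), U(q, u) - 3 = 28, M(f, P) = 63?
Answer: -7943/4424 + 169*I*sqrt(3)/4424 ≈ -1.7954 + 0.066166*I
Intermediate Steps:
U(q, u) = 31 (U(q, u) = 3 + 28 = 31)
L(m) = 2*I*sqrt(3) (L(m) = sqrt(-12) = 2*I*sqrt(3))
I = 31
h = 1/(94 + 2*I*sqrt(3)) (h = 1/(63 + (31 + 2*I*sqrt(3))) = 1/(94 + 2*I*sqrt(3)) ≈ 0.010624 - 0.00039151*I)
-169*h = -169*(47/4424 - I*sqrt(3)/4424) = -7943/4424 + 169*I*sqrt(3)/4424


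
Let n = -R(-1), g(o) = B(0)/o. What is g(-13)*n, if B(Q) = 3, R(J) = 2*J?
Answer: -6/13 ≈ -0.46154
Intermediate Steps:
g(o) = 3/o
n = 2 (n = -2*(-1) = -1*(-2) = 2)
g(-13)*n = (3/(-13))*2 = (3*(-1/13))*2 = -3/13*2 = -6/13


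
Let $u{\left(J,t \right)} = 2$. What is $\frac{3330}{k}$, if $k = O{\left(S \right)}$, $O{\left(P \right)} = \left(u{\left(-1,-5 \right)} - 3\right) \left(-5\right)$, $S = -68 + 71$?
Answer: $666$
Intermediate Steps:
$S = 3$
$O{\left(P \right)} = 5$ ($O{\left(P \right)} = \left(2 - 3\right) \left(-5\right) = \left(-1\right) \left(-5\right) = 5$)
$k = 5$
$\frac{3330}{k} = \frac{3330}{5} = 3330 \cdot \frac{1}{5} = 666$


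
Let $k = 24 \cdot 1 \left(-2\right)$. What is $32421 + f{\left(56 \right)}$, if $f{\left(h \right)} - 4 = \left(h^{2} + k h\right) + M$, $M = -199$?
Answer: $32674$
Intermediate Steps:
$k = -48$ ($k = 24 \left(-2\right) = -48$)
$f{\left(h \right)} = -195 + h^{2} - 48 h$ ($f{\left(h \right)} = 4 - \left(199 - h^{2} + 48 h\right) = -195 + h^{2} - 48 h$)
$32421 + f{\left(56 \right)} = 32421 - \left(2883 - 3136\right) = 32421 - -253 = 32421 + 253 = 32674$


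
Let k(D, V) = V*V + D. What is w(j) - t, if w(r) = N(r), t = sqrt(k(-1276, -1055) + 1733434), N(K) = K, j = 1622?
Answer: 1622 - sqrt(2845183) ≈ -64.767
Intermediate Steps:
k(D, V) = D + V**2 (k(D, V) = V**2 + D = D + V**2)
t = sqrt(2845183) (t = sqrt((-1276 + (-1055)**2) + 1733434) = sqrt((-1276 + 1113025) + 1733434) = sqrt(1111749 + 1733434) = sqrt(2845183) ≈ 1686.8)
w(r) = r
w(j) - t = 1622 - sqrt(2845183)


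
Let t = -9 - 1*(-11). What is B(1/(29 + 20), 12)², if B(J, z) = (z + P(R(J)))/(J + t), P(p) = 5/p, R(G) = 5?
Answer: 405769/9801 ≈ 41.401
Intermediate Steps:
t = 2 (t = -9 + 11 = 2)
B(J, z) = (1 + z)/(2 + J) (B(J, z) = (z + 5/5)/(J + 2) = (z + 5*(⅕))/(2 + J) = (z + 1)/(2 + J) = (1 + z)/(2 + J))
B(1/(29 + 20), 12)² = ((1 + 12)/(2 + 1/(29 + 20)))² = (13/(2 + 1/49))² = (13/(99/49))² = ((49/99)*13)² = (637/99)² = 405769/9801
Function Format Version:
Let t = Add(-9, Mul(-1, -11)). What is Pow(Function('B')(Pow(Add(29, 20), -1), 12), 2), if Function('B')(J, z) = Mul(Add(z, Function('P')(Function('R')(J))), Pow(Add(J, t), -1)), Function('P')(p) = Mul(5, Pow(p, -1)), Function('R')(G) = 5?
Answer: Rational(405769, 9801) ≈ 41.401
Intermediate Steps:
t = 2 (t = Add(-9, 11) = 2)
Function('B')(J, z) = Mul(Pow(Add(2, J), -1), Add(1, z)) (Function('B')(J, z) = Mul(Add(z, Mul(5, Pow(5, -1))), Pow(Add(J, 2), -1)) = Mul(Add(z, Mul(5, Rational(1, 5))), Pow(Add(2, J), -1)) = Mul(Add(z, 1), Pow(Add(2, J), -1)) = Mul(Add(1, z), Pow(Add(2, J), -1)) = Mul(Pow(Add(2, J), -1), Add(1, z)))
Pow(Function('B')(Pow(Add(29, 20), -1), 12), 2) = Pow(Mul(Pow(Add(2, Pow(Add(29, 20), -1)), -1), Add(1, 12)), 2) = Pow(Mul(Pow(Add(2, Pow(49, -1)), -1), 13), 2) = Pow(Mul(Pow(Add(2, Rational(1, 49)), -1), 13), 2) = Pow(Mul(Pow(Rational(99, 49), -1), 13), 2) = Pow(Mul(Rational(49, 99), 13), 2) = Pow(Rational(637, 99), 2) = Rational(405769, 9801)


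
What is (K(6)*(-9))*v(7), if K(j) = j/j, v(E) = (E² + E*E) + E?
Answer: -945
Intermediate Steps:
v(E) = E + 2*E² (v(E) = (E² + E²) + E = 2*E² + E = E + 2*E²)
K(j) = 1
(K(6)*(-9))*v(7) = (1*(-9))*(7*(1 + 2*7)) = -63*(1 + 14) = -63*15 = -9*105 = -945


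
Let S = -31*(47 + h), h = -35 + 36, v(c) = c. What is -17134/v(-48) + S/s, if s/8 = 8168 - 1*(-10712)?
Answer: 10108781/28320 ≈ 356.95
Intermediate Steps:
h = 1
S = -1488 (S = -31*(47 + 1) = -31*48 = -1488)
s = 151040 (s = 8*(8168 - 1*(-10712)) = 8*(8168 + 10712) = 8*18880 = 151040)
-17134/v(-48) + S/s = -17134/(-48) - 1488/151040 = -17134*(-1/48) - 1488*1/151040 = 8567/24 - 93/9440 = 10108781/28320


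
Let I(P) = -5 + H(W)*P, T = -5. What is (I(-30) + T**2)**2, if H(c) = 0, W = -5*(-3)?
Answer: 400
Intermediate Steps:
W = 15
I(P) = -5 (I(P) = -5 + 0*P = -5 + 0 = -5)
(I(-30) + T**2)**2 = (-5 + (-5)**2)**2 = (-5 + 25)**2 = 20**2 = 400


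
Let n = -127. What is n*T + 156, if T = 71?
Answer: -8861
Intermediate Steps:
n*T + 156 = -127*71 + 156 = -9017 + 156 = -8861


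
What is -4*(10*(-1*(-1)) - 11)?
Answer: 4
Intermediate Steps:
-4*(10*(-1*(-1)) - 11) = -4*(10*1 - 11) = -4*(10 - 11) = -4*(-1) = 4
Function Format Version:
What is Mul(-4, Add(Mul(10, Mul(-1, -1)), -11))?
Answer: 4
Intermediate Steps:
Mul(-4, Add(Mul(10, Mul(-1, -1)), -11)) = Mul(-4, Add(Mul(10, 1), -11)) = Mul(-4, Add(10, -11)) = Mul(-4, -1) = 4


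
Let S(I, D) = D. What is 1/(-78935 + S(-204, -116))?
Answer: -1/79051 ≈ -1.2650e-5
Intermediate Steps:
1/(-78935 + S(-204, -116)) = 1/(-78935 - 116) = 1/(-79051) = -1/79051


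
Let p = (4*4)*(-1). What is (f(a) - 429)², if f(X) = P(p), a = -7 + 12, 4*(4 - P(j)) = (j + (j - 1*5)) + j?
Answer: 2712609/16 ≈ 1.6954e+5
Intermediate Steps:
p = -16 (p = 16*(-1) = -16)
P(j) = 21/4 - 3*j/4 (P(j) = 4 - ((j + (j - 1*5)) + j)/4 = 4 - ((j + (j - 5)) + j)/4 = 4 - ((j + (-5 + j)) + j)/4 = 4 - ((-5 + 2*j) + j)/4 = 4 - (-5 + 3*j)/4 = 4 + (5/4 - 3*j/4) = 21/4 - 3*j/4)
a = 5
f(X) = 69/4 (f(X) = 21/4 - ¾*(-16) = 21/4 + 12 = 69/4)
(f(a) - 429)² = (69/4 - 429)² = (-1647/4)² = 2712609/16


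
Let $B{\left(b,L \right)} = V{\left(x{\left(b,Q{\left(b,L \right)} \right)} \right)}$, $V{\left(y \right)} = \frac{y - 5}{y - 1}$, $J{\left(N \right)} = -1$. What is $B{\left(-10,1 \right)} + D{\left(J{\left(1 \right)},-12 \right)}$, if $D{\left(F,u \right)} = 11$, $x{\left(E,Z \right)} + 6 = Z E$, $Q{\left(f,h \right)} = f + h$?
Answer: $\frac{992}{83} \approx 11.952$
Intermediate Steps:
$x{\left(E,Z \right)} = -6 + E Z$ ($x{\left(E,Z \right)} = -6 + Z E = -6 + E Z$)
$V{\left(y \right)} = \frac{-5 + y}{-1 + y}$
$B{\left(b,L \right)} = \frac{-11 + b \left(L + b\right)}{-7 + b \left(L + b\right)}$ ($B{\left(b,L \right)} = \frac{-5 + \left(-6 + b \left(b + L\right)\right)}{-1 + \left(-6 + b \left(b + L\right)\right)} = \frac{-5 + \left(-6 + b \left(L + b\right)\right)}{-1 + \left(-6 + b \left(L + b\right)\right)} = \frac{-11 + b \left(L + b\right)}{-7 + b \left(L + b\right)}$)
$B{\left(-10,1 \right)} + D{\left(J{\left(1 \right)},-12 \right)} = \frac{-11 - 10 \left(1 - 10\right)}{-7 - 10 \left(1 - 10\right)} + 11 = \frac{-11 - -90}{-7 - -90} + 11 = \frac{-11 + 90}{-7 + 90} + 11 = \frac{1}{83} \cdot 79 + 11 = \frac{79}{83} + 11 = \frac{992}{83}$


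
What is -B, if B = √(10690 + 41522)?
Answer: -2*√13053 ≈ -228.50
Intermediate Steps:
B = 2*√13053 (B = √52212 = 2*√13053 ≈ 228.50)
-B = -2*√13053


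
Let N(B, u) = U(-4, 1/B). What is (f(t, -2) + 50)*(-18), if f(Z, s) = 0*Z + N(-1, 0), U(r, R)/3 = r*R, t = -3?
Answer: -1116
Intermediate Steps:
U(r, R) = 3*R*r (U(r, R) = 3*(r*R) = 3*(R*r) = 3*R*r)
N(B, u) = -12/B (N(B, u) = 3*(-4)/B = -12/B)
f(Z, s) = 12 (f(Z, s) = 0*Z - 12/(-1) = 0 - 12*(-1) = 0 + 12 = 12)
(f(t, -2) + 50)*(-18) = (12 + 50)*(-18) = 62*(-18) = -1116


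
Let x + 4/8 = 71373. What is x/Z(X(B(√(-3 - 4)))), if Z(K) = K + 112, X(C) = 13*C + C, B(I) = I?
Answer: 285490/497 - 142745*I*√7/1988 ≈ 574.43 - 189.97*I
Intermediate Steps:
X(C) = 14*C
Z(K) = 112 + K
x = 142745/2 (x = -½ + 71373 = 142745/2 ≈ 71373.)
x/Z(X(B(√(-3 - 4)))) = 142745/(2*(112 + 14*√(-3 - 4))) = 142745/(2*(112 + 14*√(-7))) = 142745/(2*(112 + 14*(I*√7))) = 142745/(2*(112 + 14*I*√7))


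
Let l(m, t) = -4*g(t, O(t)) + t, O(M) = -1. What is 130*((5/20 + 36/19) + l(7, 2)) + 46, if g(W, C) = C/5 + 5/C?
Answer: 124975/38 ≈ 3288.8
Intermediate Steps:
g(W, C) = 5/C + C/5 (g(W, C) = C*(⅕) + 5/C = C/5 + 5/C = 5/C + C/5)
l(m, t) = 104/5 + t (l(m, t) = -4*(5/(-1) + (⅕)*(-1)) + t = -4*(5*(-1) - ⅕) + t = -4*(-5 - ⅕) + t = -4*(-26/5) + t = 104/5 + t)
130*((5/20 + 36/19) + l(7, 2)) + 46 = 130*((5/20 + 36/19) + (104/5 + 2)) + 46 = 130*((5*(1/20) + 36*(1/19)) + 114/5) + 46 = 130*((¼ + 36/19) + 114/5) + 46 = 130*(163/76 + 114/5) + 46 = 130*(9479/380) + 46 = 123227/38 + 46 = 124975/38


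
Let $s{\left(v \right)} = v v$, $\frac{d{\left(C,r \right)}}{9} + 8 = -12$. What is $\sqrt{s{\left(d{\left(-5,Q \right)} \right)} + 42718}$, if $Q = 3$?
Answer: $23 \sqrt{142} \approx 274.08$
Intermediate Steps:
$d{\left(C,r \right)} = -180$ ($d{\left(C,r \right)} = -72 + 9 \left(-12\right) = -72 - 108 = -180$)
$s{\left(v \right)} = v^{2}$
$\sqrt{s{\left(d{\left(-5,Q \right)} \right)} + 42718} = \sqrt{\left(-180\right)^{2} + 42718} = \sqrt{32400 + 42718} = \sqrt{75118} = 23 \sqrt{142}$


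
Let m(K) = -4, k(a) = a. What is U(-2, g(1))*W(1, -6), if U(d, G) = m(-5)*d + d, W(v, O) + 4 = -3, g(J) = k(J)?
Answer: -42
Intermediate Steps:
g(J) = J
W(v, O) = -7 (W(v, O) = -4 - 3 = -7)
U(d, G) = -3*d (U(d, G) = -4*d + d = -3*d)
U(-2, g(1))*W(1, -6) = -3*(-2)*(-7) = 6*(-7) = -42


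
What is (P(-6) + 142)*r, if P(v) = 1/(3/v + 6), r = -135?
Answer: -211140/11 ≈ -19195.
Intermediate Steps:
P(v) = 1/(6 + 3/v)
(P(-6) + 142)*r = ((⅓)*(-6)/(1 + 2*(-6)) + 142)*(-135) = ((⅓)*(-6)/(1 - 12) + 142)*(-135) = ((⅓)*(-6)/(-11) + 142)*(-135) = ((⅓)*(-6)*(-1/11) + 142)*(-135) = (2/11 + 142)*(-135) = (1564/11)*(-135) = -211140/11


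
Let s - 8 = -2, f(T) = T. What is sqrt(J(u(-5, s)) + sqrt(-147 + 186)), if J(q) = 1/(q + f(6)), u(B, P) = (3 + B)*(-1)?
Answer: sqrt(2 + 16*sqrt(39))/4 ≈ 2.5239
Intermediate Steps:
s = 6 (s = 8 - 2 = 6)
u(B, P) = -3 - B
J(q) = 1/(6 + q) (J(q) = 1/(q + 6) = 1/(6 + q))
sqrt(J(u(-5, s)) + sqrt(-147 + 186)) = sqrt(1/(6 + (-3 - 1*(-5))) + sqrt(-147 + 186)) = sqrt(1/(6 + (-3 + 5)) + sqrt(39)) = sqrt(1/(6 + 2) + sqrt(39)) = sqrt(1/8 + sqrt(39))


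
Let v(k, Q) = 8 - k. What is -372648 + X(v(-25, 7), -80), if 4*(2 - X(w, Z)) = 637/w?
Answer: -49189909/132 ≈ -3.7265e+5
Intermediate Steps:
X(w, Z) = 2 - 637/(4*w)
-372648 + X(v(-25, 7), -80) = -372648 + (2 - 637/(4*(8 - 1*(-25)))) = -372648 + (2 - 637/(4*(8 + 25))) = -372648 + (2 - 637/4/33) = -372648 + (2 - 637/4*1/33) = -372648 + (2 - 637/132) = -372648 - 373/132 = -49189909/132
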